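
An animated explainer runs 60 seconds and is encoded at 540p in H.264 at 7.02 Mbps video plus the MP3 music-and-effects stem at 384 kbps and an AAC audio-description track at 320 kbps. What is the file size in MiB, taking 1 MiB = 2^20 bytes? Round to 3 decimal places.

Audio total: 384 + 320 = 704 kbps = 0.704 Mbps.
Total bitrate: 7.02 + 0.704 = 7.724 Mbps.
Stream data: 7.724 Mbps × 60 s = 463.4 Mb.
463.4 Mb = 57,930,000 bytes ÷ 1,048,576 = 55.25 MiB.

55.246 MiB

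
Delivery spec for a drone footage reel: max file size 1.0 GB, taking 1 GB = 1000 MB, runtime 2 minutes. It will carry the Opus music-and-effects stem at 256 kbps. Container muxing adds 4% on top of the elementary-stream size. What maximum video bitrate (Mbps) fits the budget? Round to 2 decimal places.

Budget: 1.0 GB = 8000.0 Mb.
Stream payload after overhead: 8000.0 / 1.04 = 7692.3 Mb.
2 min = 120 s
Total bitrate budget: 7692.3 Mb / 120 s = 64.103 Mbps.
Audio: 256 kbps = 0.256 Mbps.
Video: 64.103 − 0.256 = 63.847 Mbps.

63.85 Mbps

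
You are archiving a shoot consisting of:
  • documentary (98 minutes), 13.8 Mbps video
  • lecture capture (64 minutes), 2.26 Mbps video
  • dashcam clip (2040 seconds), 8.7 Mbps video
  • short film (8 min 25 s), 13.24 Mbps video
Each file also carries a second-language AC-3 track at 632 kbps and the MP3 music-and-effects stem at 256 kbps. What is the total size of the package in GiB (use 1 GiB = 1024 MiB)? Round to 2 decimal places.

Audio total: 632 + 256 = 888 kbps = 0.888 Mbps.
documentary: 14.688 Mbps × 5880 s = 86365.4 Mb
lecture capture: 3.148 Mbps × 3840 s = 12088.3 Mb
dashcam clip: 9.588 Mbps × 2040 s = 19559.5 Mb
short film: 14.128 Mbps × 505 s = 7134.6 Mb
Total: 125147.9 Mb = 15643.5 MB.
= 14.57 GiB.

14.57 GiB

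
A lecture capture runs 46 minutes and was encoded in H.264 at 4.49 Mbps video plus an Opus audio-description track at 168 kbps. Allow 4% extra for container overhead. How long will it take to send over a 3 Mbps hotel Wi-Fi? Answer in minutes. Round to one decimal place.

74.3 minutes

46 min = 2760 s
Audio: 168 kbps = 0.168 Mbps.
Total bitrate: 4.658 Mbps.
File: 4.658 Mbps × 2760 s = 12856.1 Mb.
With 4% container overhead: ×1.04. → 13370.3 Mb.
At 3 Mbps: 13370.3 / 3 = 4456.8 s ≈ 74.3 minutes.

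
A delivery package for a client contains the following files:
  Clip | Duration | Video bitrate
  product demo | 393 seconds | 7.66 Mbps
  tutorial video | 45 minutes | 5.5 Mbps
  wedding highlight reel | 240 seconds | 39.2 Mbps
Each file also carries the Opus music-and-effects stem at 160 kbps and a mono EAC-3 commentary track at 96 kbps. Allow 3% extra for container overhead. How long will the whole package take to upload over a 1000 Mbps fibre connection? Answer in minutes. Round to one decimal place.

Audio total: 160 + 96 = 256 kbps = 0.256 Mbps.
product demo: 7.916 Mbps × 393 s × 1.03 = 3204.3 Mb
tutorial video: 5.756 Mbps × 2700 s × 1.03 = 16007.4 Mb
wedding highlight reel: 39.456 Mbps × 240 s × 1.03 = 9753.5 Mb
Total: 28965.3 Mb = 3620.7 MB.
At 1000 Mbps: 28965.3 / 1000 = 29 s ≈ 0.483 minutes.

0.5 minutes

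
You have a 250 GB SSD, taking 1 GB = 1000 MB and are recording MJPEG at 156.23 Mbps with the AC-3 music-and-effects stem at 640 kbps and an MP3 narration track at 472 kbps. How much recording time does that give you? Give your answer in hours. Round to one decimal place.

3.5 hours

Audio total: 640 + 472 = 1112 kbps = 1.112 Mbps.
Total bitrate: 156.23 + 1.112 = 157.342 Mbps.
Capacity: 250 GB = 2,000,000 Mb.
Recording time: 2,000,000 / 157.342 = 12,711 s ≈ 3.53 hours.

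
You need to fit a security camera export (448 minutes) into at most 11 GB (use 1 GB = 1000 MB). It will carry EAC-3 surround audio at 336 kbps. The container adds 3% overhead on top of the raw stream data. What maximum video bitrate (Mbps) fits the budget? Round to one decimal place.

2.8 Mbps

Budget: 11 GB = 88000.0 Mb.
Stream payload after overhead: 88000.0 / 1.03 = 85436.9 Mb.
448 min = 26880 s
Total bitrate budget: 85436.9 Mb / 26880 s = 3.178 Mbps.
Audio: 336 kbps = 0.336 Mbps.
Video: 3.178 − 0.336 = 2.842 Mbps.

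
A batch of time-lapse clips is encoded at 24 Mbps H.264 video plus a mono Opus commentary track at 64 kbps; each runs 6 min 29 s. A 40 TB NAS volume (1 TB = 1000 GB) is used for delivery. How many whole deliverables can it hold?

6 min 29 s = 389 s
Audio: 64 kbps = 0.064 Mbps.
Total bitrate: 24.064 Mbps.
Per item: 24.064 Mbps × 389 s = 9,361 Mb = 1,170 MB.
Capacity: 40 TB = 320,000,000 Mb; 34184.76 items → 34184 complete.

34184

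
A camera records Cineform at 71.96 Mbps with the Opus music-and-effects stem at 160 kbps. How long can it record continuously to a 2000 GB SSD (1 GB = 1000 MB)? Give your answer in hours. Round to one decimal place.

Audio: 160 kbps = 0.160 Mbps.
Total bitrate: 71.96 + 0.160 = 72.120 Mbps.
Capacity: 2000 GB = 16,000,000 Mb.
Recording time: 16,000,000 / 72.120 = 221,852 s ≈ 61.6 hours.

61.6 hours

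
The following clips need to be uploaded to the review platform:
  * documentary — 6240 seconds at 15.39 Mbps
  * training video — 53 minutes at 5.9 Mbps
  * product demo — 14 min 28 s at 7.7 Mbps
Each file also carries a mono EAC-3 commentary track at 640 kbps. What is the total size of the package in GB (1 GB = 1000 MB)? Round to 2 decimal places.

Audio: 640 kbps = 0.640 Mbps.
documentary: 16.030 Mbps × 6240 s = 100027.2 Mb
training video: 6.540 Mbps × 3180 s = 20797.2 Mb
product demo: 8.340 Mbps × 868 s = 7239.1 Mb
Total: 128063.5 Mb = 16007.9 MB.
= 16.01 GB.

16.01 GB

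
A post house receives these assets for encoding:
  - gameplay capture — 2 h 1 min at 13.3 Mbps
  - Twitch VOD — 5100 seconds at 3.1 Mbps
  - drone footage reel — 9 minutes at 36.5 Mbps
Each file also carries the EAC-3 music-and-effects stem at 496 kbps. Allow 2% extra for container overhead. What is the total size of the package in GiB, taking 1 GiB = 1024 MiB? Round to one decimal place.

Audio: 496 kbps = 0.496 Mbps.
gameplay capture: 13.796 Mbps × 7260 s × 1.02 = 102162.1 Mb
Twitch VOD: 3.596 Mbps × 5100 s × 1.02 = 18706.4 Mb
drone footage reel: 36.996 Mbps × 540 s × 1.02 = 20377.4 Mb
Total: 141245.9 Mb = 17655.7 MB.
= 16.44 GiB.

16.4 GiB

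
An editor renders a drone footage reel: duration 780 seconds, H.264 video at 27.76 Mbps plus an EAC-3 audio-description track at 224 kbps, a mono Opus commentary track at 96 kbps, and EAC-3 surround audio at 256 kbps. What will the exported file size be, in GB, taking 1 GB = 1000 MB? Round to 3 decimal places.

Audio total: 224 + 96 + 256 = 576 kbps = 0.576 Mbps.
Total bitrate: 27.76 + 0.576 = 28.336 Mbps.
Stream data: 28.336 Mbps × 780 s = 22102.1 Mb.
22,102 Mb ÷ 8 = 2,763 MB → 2.763 GB.

2.763 GB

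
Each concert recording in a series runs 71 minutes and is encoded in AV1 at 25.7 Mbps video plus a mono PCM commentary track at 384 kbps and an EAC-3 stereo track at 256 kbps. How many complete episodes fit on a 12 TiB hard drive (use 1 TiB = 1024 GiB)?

71 min = 4260 s
Audio total: 384 + 256 = 640 kbps = 0.640 Mbps.
Total bitrate: 26.340 Mbps.
Per item: 26.340 Mbps × 4260 s = 112,208 Mb = 14,026 MB.
Capacity: 12 TiB = 105,553,116 Mb; 940.69 items → 940 complete.

940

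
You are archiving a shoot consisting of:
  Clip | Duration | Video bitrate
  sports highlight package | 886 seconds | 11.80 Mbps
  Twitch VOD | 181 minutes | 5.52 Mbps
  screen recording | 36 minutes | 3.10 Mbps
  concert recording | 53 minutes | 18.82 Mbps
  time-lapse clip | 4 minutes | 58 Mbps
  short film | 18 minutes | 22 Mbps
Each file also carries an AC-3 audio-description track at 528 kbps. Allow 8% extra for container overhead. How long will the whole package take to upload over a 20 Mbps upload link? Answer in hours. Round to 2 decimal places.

2.77 hours

Audio: 528 kbps = 0.528 Mbps.
sports highlight package: 12.328 Mbps × 886 s × 1.08 = 11796.4 Mb
Twitch VOD: 6.048 Mbps × 10860 s × 1.08 = 70935.8 Mb
screen recording: 3.628 Mbps × 2160 s × 1.08 = 8463.4 Mb
concert recording: 19.348 Mbps × 3180 s × 1.08 = 66448.8 Mb
time-lapse clip: 58.528 Mbps × 240 s × 1.08 = 15170.5 Mb
short film: 22.528 Mbps × 1080 s × 1.08 = 26276.7 Mb
Total: 199091.5 Mb = 24886.4 MB.
At 20 Mbps: 199091.5 / 20 = 9955 s ≈ 2.77 hours.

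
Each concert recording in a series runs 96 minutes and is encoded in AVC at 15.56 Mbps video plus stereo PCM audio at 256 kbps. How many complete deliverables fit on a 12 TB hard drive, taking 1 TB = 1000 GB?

1053

96 min = 5760 s
Audio: 256 kbps = 0.256 Mbps.
Total bitrate: 15.816 Mbps.
Per item: 15.816 Mbps × 5760 s = 91,100 Mb = 11,388 MB.
Capacity: 12 TB = 96,000,000 Mb; 1053.79 items → 1053 complete.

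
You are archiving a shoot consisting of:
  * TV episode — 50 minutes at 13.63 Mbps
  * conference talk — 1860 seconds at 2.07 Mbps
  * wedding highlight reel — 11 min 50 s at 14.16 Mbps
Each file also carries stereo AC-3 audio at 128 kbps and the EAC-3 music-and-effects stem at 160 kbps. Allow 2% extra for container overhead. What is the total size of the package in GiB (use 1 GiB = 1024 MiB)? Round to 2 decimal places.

6.70 GiB

Audio total: 128 + 160 = 288 kbps = 0.288 Mbps.
TV episode: 13.918 Mbps × 3000 s × 1.02 = 42589.1 Mb
conference talk: 2.358 Mbps × 1860 s × 1.02 = 4473.6 Mb
wedding highlight reel: 14.448 Mbps × 710 s × 1.02 = 10463.2 Mb
Total: 57525.9 Mb = 7190.7 MB.
= 6.697 GiB.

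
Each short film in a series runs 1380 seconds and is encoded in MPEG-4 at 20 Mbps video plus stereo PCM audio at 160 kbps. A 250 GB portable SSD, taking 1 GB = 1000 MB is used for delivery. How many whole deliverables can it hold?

Audio: 160 kbps = 0.160 Mbps.
Total bitrate: 20.160 Mbps.
Per item: 20.160 Mbps × 1380 s = 27,821 Mb = 3,478 MB.
Capacity: 250 GB = 2,000,000 Mb; 71.89 items → 71 complete.

71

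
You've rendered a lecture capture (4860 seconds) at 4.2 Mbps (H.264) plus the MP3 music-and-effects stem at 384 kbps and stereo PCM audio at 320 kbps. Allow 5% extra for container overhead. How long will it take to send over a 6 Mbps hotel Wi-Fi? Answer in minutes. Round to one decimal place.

Audio total: 384 + 320 = 704 kbps = 0.704 Mbps.
Total bitrate: 4.904 Mbps.
File: 4.904 Mbps × 4860 s = 23833.4 Mb.
With 5% container overhead: ×1.05. → 25025.1 Mb.
At 6 Mbps: 25025.1 / 6 = 4170.9 s ≈ 69.5 minutes.

69.5 minutes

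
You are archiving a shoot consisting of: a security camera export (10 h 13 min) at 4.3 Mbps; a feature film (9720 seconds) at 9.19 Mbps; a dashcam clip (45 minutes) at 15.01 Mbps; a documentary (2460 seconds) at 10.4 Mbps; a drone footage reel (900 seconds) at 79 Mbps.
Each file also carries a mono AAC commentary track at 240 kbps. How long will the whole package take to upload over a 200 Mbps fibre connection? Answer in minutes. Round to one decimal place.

Audio: 240 kbps = 0.240 Mbps.
security camera export: 4.540 Mbps × 36780 s = 166981.2 Mb
feature film: 9.430 Mbps × 9720 s = 91659.6 Mb
dashcam clip: 15.250 Mbps × 2700 s = 41175.0 Mb
documentary: 10.640 Mbps × 2460 s = 26174.4 Mb
drone footage reel: 79.240 Mbps × 900 s = 71316.0 Mb
Total: 397306.2 Mb = 49663.3 MB.
At 200 Mbps: 397306.2 / 200 = 1987 s ≈ 33.1 minutes.

33.1 minutes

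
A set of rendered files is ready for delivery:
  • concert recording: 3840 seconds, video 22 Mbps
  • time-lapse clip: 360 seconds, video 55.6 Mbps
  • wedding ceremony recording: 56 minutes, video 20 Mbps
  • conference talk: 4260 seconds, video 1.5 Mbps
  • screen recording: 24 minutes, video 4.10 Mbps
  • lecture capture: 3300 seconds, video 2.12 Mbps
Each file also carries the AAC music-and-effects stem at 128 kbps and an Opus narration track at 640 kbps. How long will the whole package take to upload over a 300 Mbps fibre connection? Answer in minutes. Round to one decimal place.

Audio total: 128 + 640 = 768 kbps = 0.768 Mbps.
concert recording: 22.768 Mbps × 3840 s = 87429.1 Mb
time-lapse clip: 56.368 Mbps × 360 s = 20292.5 Mb
wedding ceremony recording: 20.768 Mbps × 3360 s = 69780.5 Mb
conference talk: 2.268 Mbps × 4260 s = 9661.7 Mb
screen recording: 4.868 Mbps × 1440 s = 7009.9 Mb
lecture capture: 2.888 Mbps × 3300 s = 9530.4 Mb
Total: 203704.1 Mb = 25463.0 MB.
At 300 Mbps: 203704.1 / 300 = 679 s ≈ 11.3 minutes.

11.3 minutes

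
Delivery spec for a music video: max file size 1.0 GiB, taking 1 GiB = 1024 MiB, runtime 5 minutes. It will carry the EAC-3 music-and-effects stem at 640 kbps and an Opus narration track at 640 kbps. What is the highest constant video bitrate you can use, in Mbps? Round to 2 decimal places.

Budget: 1.0 GiB = 8589.9 Mb.
5 min = 300 s
Total bitrate budget: 8589.9 Mb / 300 s = 28.633 Mbps.
Audio total: 640 + 640 = 1280 kbps = 1.280 Mbps.
Video: 28.633 − 1.280 = 27.353 Mbps.

27.35 Mbps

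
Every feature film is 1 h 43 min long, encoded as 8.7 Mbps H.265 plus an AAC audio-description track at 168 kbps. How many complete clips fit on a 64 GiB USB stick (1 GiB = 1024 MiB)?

10

1 h 43 min = 103 min = 6180 s
Audio: 168 kbps = 0.168 Mbps.
Total bitrate: 8.868 Mbps.
Per item: 8.868 Mbps × 6180 s = 54,804 Mb = 6,851 MB.
Capacity: 64 GiB = 549,756 Mb; 10.03 items → 10 complete.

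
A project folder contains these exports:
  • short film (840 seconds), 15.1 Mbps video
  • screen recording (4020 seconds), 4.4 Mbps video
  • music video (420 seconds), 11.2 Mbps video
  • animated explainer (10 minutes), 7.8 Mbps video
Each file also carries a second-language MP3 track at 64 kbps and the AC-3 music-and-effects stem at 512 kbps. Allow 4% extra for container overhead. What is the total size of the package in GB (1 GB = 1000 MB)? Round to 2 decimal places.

Audio total: 64 + 512 = 576 kbps = 0.576 Mbps.
short film: 15.676 Mbps × 840 s × 1.04 = 13694.6 Mb
screen recording: 4.976 Mbps × 4020 s × 1.04 = 20803.7 Mb
music video: 11.776 Mbps × 420 s × 1.04 = 5143.8 Mb
animated explainer: 8.376 Mbps × 600 s × 1.04 = 5226.6 Mb
Total: 44868.6 Mb = 5608.6 MB.
= 5.609 GB.

5.61 GB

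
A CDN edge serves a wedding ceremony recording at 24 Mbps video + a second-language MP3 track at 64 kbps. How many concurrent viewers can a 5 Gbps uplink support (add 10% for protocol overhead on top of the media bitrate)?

188

Audio: 64 kbps = 0.064 Mbps.
Per-viewer media rate: 24.064 Mbps.
On the wire with 10% overhead: 26.470 Mbps.
5 Gbps = 5,000 Mbps; 5,000 / 26.470 = 188.89 → 188 viewers.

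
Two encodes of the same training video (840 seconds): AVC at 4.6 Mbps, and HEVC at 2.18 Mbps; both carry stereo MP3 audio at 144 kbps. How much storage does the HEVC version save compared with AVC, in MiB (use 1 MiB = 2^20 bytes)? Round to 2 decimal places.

Audio: 144 kbps = 0.144 Mbps.
AVC: 4.744 Mbps × 840 s = 3985.0 Mb = 475.044 MiB.
HEVC: 2.324 Mbps × 840 s = 1952.2 Mb = 232.716 MiB.
Saving: 475.044 − 232.716 = 242.329 MiB.

242.33 MiB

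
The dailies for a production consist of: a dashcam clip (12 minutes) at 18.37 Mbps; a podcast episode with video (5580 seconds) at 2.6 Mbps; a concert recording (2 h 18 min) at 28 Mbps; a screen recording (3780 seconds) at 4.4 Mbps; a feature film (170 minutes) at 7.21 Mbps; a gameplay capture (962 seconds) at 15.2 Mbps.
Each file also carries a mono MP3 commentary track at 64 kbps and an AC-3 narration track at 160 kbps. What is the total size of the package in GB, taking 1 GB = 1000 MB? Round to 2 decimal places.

Audio total: 64 + 160 = 224 kbps = 0.224 Mbps.
dashcam clip: 18.594 Mbps × 720 s = 13387.7 Mb
podcast episode with video: 2.824 Mbps × 5580 s = 15757.9 Mb
concert recording: 28.224 Mbps × 8280 s = 233694.7 Mb
screen recording: 4.624 Mbps × 3780 s = 17478.7 Mb
feature film: 7.434 Mbps × 10200 s = 75826.8 Mb
gameplay capture: 15.424 Mbps × 962 s = 14837.9 Mb
Total: 370983.7 Mb = 46373.0 MB.
= 46.37 GB.

46.37 GB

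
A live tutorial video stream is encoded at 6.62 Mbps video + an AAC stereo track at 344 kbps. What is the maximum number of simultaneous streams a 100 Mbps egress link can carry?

Audio: 344 kbps = 0.344 Mbps.
Per-viewer media rate: 6.964 Mbps.
100 Mbps = 100.0 Mbps; 100.0 / 6.964 = 14.36 → 14 viewers.

14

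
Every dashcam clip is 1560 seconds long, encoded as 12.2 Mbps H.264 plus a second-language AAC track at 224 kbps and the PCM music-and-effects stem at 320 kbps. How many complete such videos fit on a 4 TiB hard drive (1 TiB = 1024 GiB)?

1769

Audio total: 224 + 320 = 544 kbps = 0.544 Mbps.
Total bitrate: 12.744 Mbps.
Per item: 12.744 Mbps × 1560 s = 19,881 Mb = 2,485 MB.
Capacity: 4 TiB = 35,184,372 Mb; 1769.78 items → 1769 complete.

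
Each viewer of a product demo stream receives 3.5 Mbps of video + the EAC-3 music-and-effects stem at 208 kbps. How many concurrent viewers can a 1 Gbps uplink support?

269

Audio: 208 kbps = 0.208 Mbps.
Per-viewer media rate: 3.708 Mbps.
1 Gbps = 1,000 Mbps; 1,000 / 3.708 = 269.69 → 269 viewers.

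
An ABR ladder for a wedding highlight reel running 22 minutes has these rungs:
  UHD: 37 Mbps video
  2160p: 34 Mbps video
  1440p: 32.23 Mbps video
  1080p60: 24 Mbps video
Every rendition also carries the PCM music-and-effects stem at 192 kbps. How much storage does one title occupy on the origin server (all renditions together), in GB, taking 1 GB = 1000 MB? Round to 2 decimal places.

21.12 GB

22 min = 1320 s
Audio: 192 kbps = 0.192 Mbps.
Sum of rendition bitrates: (37+0.192) + (34+0.192) + (32.23+0.192) + (24+0.192) = 127.998 Mbps.
× 1320 s = 168,957 Mb = 21,120 MB = 21.12 GB.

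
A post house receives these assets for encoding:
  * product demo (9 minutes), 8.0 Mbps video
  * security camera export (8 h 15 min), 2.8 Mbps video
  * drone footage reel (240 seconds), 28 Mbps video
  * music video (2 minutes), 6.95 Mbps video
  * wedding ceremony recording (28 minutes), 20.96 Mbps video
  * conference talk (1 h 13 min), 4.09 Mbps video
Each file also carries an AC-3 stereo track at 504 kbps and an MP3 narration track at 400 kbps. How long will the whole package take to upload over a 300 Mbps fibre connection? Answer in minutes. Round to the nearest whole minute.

10 minutes

Audio total: 504 + 400 = 904 kbps = 0.904 Mbps.
product demo: 8.904 Mbps × 540 s = 4808.2 Mb
security camera export: 3.704 Mbps × 29700 s = 110008.8 Mb
drone footage reel: 28.904 Mbps × 240 s = 6937.0 Mb
music video: 7.854 Mbps × 120 s = 942.5 Mb
wedding ceremony recording: 21.864 Mbps × 1680 s = 36731.5 Mb
conference talk: 4.994 Mbps × 4380 s = 21873.7 Mb
Total: 181301.6 Mb = 22662.7 MB.
At 300 Mbps: 181301.6 / 300 = 604 s ≈ 10.1 minutes.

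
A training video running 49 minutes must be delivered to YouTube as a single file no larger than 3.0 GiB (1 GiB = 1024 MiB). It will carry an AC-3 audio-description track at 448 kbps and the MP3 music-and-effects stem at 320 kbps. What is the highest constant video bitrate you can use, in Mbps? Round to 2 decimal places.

8.00 Mbps

Budget: 3.0 GiB = 25769.8 Mb.
49 min = 2940 s
Total bitrate budget: 25769.8 Mb / 2940 s = 8.765 Mbps.
Audio total: 448 + 320 = 768 kbps = 0.768 Mbps.
Video: 8.765 − 0.768 = 7.997 Mbps.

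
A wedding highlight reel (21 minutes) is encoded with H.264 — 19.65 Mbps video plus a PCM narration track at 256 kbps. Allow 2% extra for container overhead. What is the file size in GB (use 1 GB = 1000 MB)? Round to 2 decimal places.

21 min = 1260 s
Audio: 256 kbps = 0.256 Mbps.
Total bitrate: 19.65 + 0.256 = 19.906 Mbps.
Stream data: 19.906 Mbps × 1260 s = 25081.6 Mb.
With 2% container overhead: ×1.02.
25,583 Mb ÷ 8 = 3,198 MB → 3.198 GB.

3.20 GB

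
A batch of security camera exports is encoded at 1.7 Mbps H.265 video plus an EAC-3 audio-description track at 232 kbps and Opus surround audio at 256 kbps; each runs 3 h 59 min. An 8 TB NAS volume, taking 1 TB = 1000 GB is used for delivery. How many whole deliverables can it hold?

3 h 59 min = 239 min = 14340 s
Audio total: 232 + 256 = 488 kbps = 0.488 Mbps.
Total bitrate: 2.188 Mbps.
Per item: 2.188 Mbps × 14340 s = 31,376 Mb = 3,922 MB.
Capacity: 8 TB = 64,000,000 Mb; 2039.78 items → 2039 complete.

2039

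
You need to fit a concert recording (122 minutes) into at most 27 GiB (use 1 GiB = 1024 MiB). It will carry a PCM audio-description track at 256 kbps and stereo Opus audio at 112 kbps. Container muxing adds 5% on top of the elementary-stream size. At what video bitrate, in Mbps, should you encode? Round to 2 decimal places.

Budget: 27 GiB = 231928.2 Mb.
Stream payload after overhead: 231928.2 / 1.05 = 220884.0 Mb.
122 min = 7320 s
Total bitrate budget: 220884.0 Mb / 7320 s = 30.175 Mbps.
Audio total: 256 + 112 = 368 kbps = 0.368 Mbps.
Video: 30.175 − 0.368 = 29.807 Mbps.

29.81 Mbps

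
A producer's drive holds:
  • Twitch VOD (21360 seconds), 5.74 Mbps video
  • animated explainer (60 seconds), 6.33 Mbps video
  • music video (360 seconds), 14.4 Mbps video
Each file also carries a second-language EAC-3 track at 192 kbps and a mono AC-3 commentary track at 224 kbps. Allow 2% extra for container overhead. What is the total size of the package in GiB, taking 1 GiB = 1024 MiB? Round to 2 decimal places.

Audio total: 192 + 224 = 416 kbps = 0.416 Mbps.
Twitch VOD: 6.156 Mbps × 21360 s × 1.02 = 134122.0 Mb
animated explainer: 6.746 Mbps × 60 s × 1.02 = 412.9 Mb
music video: 14.816 Mbps × 360 s × 1.02 = 5440.4 Mb
Total: 139975.3 Mb = 17496.9 MB.
= 16.30 GiB.

16.30 GiB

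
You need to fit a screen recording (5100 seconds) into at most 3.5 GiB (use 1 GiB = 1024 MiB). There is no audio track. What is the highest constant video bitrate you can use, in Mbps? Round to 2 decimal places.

Budget: 3.5 GiB = 30064.8 Mb.
Total bitrate budget: 30064.8 Mb / 5100 s = 5.895 Mbps.

5.90 Mbps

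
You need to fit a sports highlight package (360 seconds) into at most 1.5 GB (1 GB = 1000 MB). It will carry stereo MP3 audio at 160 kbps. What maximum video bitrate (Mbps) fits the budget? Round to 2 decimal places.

33.17 Mbps

Budget: 1.5 GB = 12000.0 Mb.
Total bitrate budget: 12000.0 Mb / 360 s = 33.333 Mbps.
Audio: 160 kbps = 0.160 Mbps.
Video: 33.333 − 0.160 = 33.173 Mbps.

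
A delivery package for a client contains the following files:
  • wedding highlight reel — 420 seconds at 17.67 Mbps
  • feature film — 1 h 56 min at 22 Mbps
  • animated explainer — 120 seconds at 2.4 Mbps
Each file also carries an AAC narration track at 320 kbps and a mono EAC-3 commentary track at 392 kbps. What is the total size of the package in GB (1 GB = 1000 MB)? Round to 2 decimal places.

Audio total: 320 + 392 = 712 kbps = 0.712 Mbps.
wedding highlight reel: 18.382 Mbps × 420 s = 7720.4 Mb
feature film: 22.712 Mbps × 6960 s = 158075.5 Mb
animated explainer: 3.112 Mbps × 120 s = 373.4 Mb
Total: 166169.4 Mb = 20771.2 MB.
= 20.77 GB.

20.77 GB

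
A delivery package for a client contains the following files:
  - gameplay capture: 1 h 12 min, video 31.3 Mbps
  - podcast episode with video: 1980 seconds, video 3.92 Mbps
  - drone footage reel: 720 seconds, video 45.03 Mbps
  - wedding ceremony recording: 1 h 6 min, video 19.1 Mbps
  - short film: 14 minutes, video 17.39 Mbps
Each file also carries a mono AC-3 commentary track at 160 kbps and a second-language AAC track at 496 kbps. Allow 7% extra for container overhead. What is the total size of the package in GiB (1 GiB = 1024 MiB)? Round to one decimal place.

Audio total: 160 + 496 = 656 kbps = 0.656 Mbps.
gameplay capture: 31.956 Mbps × 4320 s × 1.07 = 147713.4 Mb
podcast episode with video: 4.576 Mbps × 1980 s × 1.07 = 9694.7 Mb
drone footage reel: 45.686 Mbps × 720 s × 1.07 = 35196.5 Mb
wedding ceremony recording: 19.756 Mbps × 3960 s × 1.07 = 83710.1 Mb
short film: 18.046 Mbps × 840 s × 1.07 = 16219.7 Mb
Total: 292534.5 Mb = 36566.8 MB.
= 34.06 GiB.

34.1 GiB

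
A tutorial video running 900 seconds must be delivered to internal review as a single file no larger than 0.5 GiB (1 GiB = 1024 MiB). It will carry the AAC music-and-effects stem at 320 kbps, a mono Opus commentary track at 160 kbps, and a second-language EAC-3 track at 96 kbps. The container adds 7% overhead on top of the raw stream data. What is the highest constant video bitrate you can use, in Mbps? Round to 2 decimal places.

3.88 Mbps

Budget: 0.5 GiB = 4295.0 Mb.
Stream payload after overhead: 4295.0 / 1.07 = 4014.0 Mb.
Total bitrate budget: 4014.0 Mb / 900 s = 4.460 Mbps.
Audio total: 320 + 160 + 96 = 576 kbps = 0.576 Mbps.
Video: 4.460 − 0.576 = 3.884 Mbps.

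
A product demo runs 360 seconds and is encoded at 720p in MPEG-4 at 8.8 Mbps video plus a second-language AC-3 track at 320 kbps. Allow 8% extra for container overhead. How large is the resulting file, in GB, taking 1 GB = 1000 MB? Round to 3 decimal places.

0.443 GB

Audio: 320 kbps = 0.320 Mbps.
Total bitrate: 8.8 + 0.320 = 9.120 Mbps.
Stream data: 9.120 Mbps × 360 s = 3283.2 Mb.
With 8% container overhead: ×1.08.
3,546 Mb ÷ 8 = 443.2 MB → 0.4432 GB.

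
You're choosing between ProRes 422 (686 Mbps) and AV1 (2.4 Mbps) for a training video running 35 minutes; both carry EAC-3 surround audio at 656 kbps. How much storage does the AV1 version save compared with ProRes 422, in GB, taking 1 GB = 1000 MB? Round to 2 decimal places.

179.45 GB

35 min = 2100 s
Audio: 656 kbps = 0.656 Mbps.
ProRes 422: 686.656 Mbps × 2100 s = 1441977.6 Mb = 180.247 GB.
AV1: 3.056 Mbps × 2100 s = 6417.6 Mb = 0.802 GB.
Saving: 180.247 − 0.802 = 179.445 GB.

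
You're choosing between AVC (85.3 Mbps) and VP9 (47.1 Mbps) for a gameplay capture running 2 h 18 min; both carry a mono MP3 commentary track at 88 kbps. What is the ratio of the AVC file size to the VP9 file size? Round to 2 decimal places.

2 h 18 min = 138 min = 8280 s
Audio: 88 kbps = 0.088 Mbps.
AVC: 85.388 Mbps × 8280 s = 707012.6 Mb = 88.377 GB.
VP9: 47.188 Mbps × 8280 s = 390716.6 Mb = 48.840 GB.
Ratio: 88.377 / 48.840 = 1.810.

1.81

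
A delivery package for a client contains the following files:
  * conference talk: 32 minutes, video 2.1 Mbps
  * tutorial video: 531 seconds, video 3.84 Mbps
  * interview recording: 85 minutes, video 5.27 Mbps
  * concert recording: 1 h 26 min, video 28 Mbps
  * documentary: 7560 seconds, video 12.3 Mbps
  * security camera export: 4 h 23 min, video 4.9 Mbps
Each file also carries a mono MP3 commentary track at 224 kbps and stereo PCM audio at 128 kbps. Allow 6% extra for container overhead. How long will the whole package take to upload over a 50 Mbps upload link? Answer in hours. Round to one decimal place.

2.1 hours

Audio total: 224 + 128 = 352 kbps = 0.352 Mbps.
conference talk: 2.452 Mbps × 1920 s × 1.06 = 4990.3 Mb
tutorial video: 4.192 Mbps × 531 s × 1.06 = 2359.5 Mb
interview recording: 5.622 Mbps × 5100 s × 1.06 = 30392.5 Mb
concert recording: 28.352 Mbps × 5160 s × 1.06 = 155074.1 Mb
documentary: 12.652 Mbps × 7560 s × 1.06 = 101388.1 Mb
security camera export: 5.252 Mbps × 15780 s × 1.06 = 87849.2 Mb
Total: 382053.7 Mb = 47756.7 MB.
At 50 Mbps: 382053.7 / 50 = 7641 s ≈ 2.12 hours.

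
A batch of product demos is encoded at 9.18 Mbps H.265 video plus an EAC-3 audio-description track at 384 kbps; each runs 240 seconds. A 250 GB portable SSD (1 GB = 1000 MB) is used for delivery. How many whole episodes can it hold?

871

Audio: 384 kbps = 0.384 Mbps.
Total bitrate: 9.564 Mbps.
Per item: 9.564 Mbps × 240 s = 2,295 Mb = 286.9 MB.
Capacity: 250 GB = 2,000,000 Mb; 871.32 items → 871 complete.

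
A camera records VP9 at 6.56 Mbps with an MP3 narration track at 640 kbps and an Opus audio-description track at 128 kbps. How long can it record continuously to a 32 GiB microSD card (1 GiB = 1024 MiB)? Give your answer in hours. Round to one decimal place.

Audio total: 640 + 128 = 768 kbps = 0.768 Mbps.
Total bitrate: 6.56 + 0.768 = 7.328 Mbps.
Capacity: 32 GiB = 274,878 Mb.
Recording time: 274,878 / 7.328 = 37,511 s ≈ 10.4 hours.

10.4 hours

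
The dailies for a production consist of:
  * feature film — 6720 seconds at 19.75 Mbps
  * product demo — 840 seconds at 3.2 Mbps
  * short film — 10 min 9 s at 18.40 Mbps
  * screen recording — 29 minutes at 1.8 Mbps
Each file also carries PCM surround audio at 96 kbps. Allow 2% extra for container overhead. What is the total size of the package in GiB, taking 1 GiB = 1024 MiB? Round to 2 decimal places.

17.89 GiB

Audio: 96 kbps = 0.096 Mbps.
feature film: 19.846 Mbps × 6720 s × 1.02 = 136032.4 Mb
product demo: 3.296 Mbps × 840 s × 1.02 = 2824.0 Mb
short film: 18.496 Mbps × 609 s × 1.02 = 11489.3 Mb
screen recording: 1.896 Mbps × 1740 s × 1.02 = 3365.0 Mb
Total: 153710.8 Mb = 19213.9 MB.
= 17.89 GiB.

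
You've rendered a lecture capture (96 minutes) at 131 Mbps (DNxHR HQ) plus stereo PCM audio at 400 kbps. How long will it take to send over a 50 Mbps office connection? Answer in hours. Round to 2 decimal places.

96 min = 5760 s
Audio: 400 kbps = 0.400 Mbps.
Total bitrate: 131.400 Mbps.
File: 131.400 Mbps × 5760 s = 756864.0 Mb.
At 50 Mbps: 756864.0 / 50 = 15137.3 s ≈ 4.2 hours.

4.20 hours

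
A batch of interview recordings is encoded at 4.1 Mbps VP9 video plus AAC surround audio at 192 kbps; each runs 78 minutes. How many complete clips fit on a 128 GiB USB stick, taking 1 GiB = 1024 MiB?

54

78 min = 4680 s
Audio: 192 kbps = 0.192 Mbps.
Total bitrate: 4.292 Mbps.
Per item: 4.292 Mbps × 4680 s = 20,087 Mb = 2,511 MB.
Capacity: 128 GiB = 1,099,512 Mb; 54.74 items → 54 complete.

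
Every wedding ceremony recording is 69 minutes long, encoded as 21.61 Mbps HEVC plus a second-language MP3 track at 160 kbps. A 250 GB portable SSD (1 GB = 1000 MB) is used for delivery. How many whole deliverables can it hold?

69 min = 4140 s
Audio: 160 kbps = 0.160 Mbps.
Total bitrate: 21.770 Mbps.
Per item: 21.770 Mbps × 4140 s = 90,128 Mb = 11,266 MB.
Capacity: 250 GB = 2,000,000 Mb; 22.19 items → 22 complete.

22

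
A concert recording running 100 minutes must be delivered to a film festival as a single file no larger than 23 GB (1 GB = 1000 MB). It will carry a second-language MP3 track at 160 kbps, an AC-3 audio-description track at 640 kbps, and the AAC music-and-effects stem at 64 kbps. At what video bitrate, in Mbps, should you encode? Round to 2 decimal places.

Budget: 23 GB = 184000.0 Mb.
100 min = 6000 s
Total bitrate budget: 184000.0 Mb / 6000 s = 30.667 Mbps.
Audio total: 160 + 640 + 64 = 864 kbps = 0.864 Mbps.
Video: 30.667 − 0.864 = 29.803 Mbps.

29.80 Mbps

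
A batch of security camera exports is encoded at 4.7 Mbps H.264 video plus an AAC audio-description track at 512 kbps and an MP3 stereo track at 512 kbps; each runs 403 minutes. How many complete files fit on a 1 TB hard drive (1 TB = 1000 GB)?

403 min = 24180 s
Audio total: 512 + 512 = 1024 kbps = 1.024 Mbps.
Total bitrate: 5.724 Mbps.
Per item: 5.724 Mbps × 24180 s = 138,406 Mb = 17,301 MB.
Capacity: 1 TB = 8,000,000 Mb; 57.80 items → 57 complete.

57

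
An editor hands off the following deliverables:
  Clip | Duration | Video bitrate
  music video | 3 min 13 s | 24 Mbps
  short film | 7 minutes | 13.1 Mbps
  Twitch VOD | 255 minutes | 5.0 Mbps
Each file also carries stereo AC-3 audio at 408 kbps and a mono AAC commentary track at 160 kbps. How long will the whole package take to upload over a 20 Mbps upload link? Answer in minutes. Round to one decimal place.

79.7 minutes

Audio total: 408 + 160 = 568 kbps = 0.568 Mbps.
music video: 24.568 Mbps × 193 s = 4741.6 Mb
short film: 13.668 Mbps × 420 s = 5740.6 Mb
Twitch VOD: 5.568 Mbps × 15300 s = 85190.4 Mb
Total: 95672.6 Mb = 11959.1 MB.
At 20 Mbps: 95672.6 / 20 = 4784 s ≈ 79.7 minutes.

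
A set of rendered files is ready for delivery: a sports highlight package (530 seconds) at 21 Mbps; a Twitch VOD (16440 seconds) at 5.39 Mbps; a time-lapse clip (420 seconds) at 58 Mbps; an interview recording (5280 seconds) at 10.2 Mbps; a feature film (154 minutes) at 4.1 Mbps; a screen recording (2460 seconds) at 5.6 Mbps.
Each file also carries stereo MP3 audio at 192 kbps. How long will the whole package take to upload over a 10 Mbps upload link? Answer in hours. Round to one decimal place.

Audio: 192 kbps = 0.192 Mbps.
sports highlight package: 21.192 Mbps × 530 s = 11231.8 Mb
Twitch VOD: 5.582 Mbps × 16440 s = 91768.1 Mb
time-lapse clip: 58.192 Mbps × 420 s = 24440.6 Mb
interview recording: 10.392 Mbps × 5280 s = 54869.8 Mb
feature film: 4.292 Mbps × 9240 s = 39658.1 Mb
screen recording: 5.792 Mbps × 2460 s = 14248.3 Mb
Total: 236216.6 Mb = 29527.1 MB.
At 10 Mbps: 236216.6 / 10 = 23622 s ≈ 6.56 hours.

6.6 hours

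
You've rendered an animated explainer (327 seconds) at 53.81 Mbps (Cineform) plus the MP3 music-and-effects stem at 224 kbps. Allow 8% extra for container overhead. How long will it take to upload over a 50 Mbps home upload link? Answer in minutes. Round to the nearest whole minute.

Audio: 224 kbps = 0.224 Mbps.
Total bitrate: 54.034 Mbps.
File: 54.034 Mbps × 327 s = 17669.1 Mb.
With 8% container overhead: ×1.08. → 19082.6 Mb.
At 50 Mbps: 19082.6 / 50 = 381.7 s ≈ 6.36 minutes.

6 minutes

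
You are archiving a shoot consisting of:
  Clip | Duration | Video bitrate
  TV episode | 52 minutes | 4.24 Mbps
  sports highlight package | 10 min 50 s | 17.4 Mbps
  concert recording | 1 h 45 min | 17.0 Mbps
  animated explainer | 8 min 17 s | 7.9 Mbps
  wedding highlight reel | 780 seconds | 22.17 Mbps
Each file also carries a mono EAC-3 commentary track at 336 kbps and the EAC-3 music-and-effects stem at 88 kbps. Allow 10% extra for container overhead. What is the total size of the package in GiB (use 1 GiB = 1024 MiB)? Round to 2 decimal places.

20.19 GiB

Audio total: 336 + 88 = 424 kbps = 0.424 Mbps.
TV episode: 4.664 Mbps × 3120 s × 1.10 = 16006.8 Mb
sports highlight package: 17.824 Mbps × 650 s × 1.10 = 12744.2 Mb
concert recording: 17.424 Mbps × 6300 s × 1.10 = 120748.3 Mb
animated explainer: 8.324 Mbps × 497 s × 1.10 = 4550.7 Mb
wedding highlight reel: 22.594 Mbps × 780 s × 1.10 = 19385.7 Mb
Total: 173435.7 Mb = 21679.5 MB.
= 20.19 GiB.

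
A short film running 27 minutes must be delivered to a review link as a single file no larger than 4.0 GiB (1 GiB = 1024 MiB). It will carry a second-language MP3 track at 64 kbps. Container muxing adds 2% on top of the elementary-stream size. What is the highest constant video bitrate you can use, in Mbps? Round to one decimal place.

Budget: 4.0 GiB = 34359.7 Mb.
Stream payload after overhead: 34359.7 / 1.02 = 33686.0 Mb.
27 min = 1620 s
Total bitrate budget: 33686.0 Mb / 1620 s = 20.794 Mbps.
Audio: 64 kbps = 0.064 Mbps.
Video: 20.794 − 0.064 = 20.730 Mbps.

20.7 Mbps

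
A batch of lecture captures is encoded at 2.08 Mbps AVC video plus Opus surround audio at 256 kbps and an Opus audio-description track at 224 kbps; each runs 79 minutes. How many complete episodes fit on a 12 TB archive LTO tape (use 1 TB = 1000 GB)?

79 min = 4740 s
Audio total: 256 + 224 = 480 kbps = 0.480 Mbps.
Total bitrate: 2.560 Mbps.
Per item: 2.560 Mbps × 4740 s = 12,134 Mb = 1,517 MB.
Capacity: 12 TB = 96,000,000 Mb; 7911.39 items → 7911 complete.

7911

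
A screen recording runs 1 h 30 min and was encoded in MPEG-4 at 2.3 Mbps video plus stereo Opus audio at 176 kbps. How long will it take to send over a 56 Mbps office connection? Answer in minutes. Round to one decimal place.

1 h 30 min = 90 min = 5400 s
Audio: 176 kbps = 0.176 Mbps.
Total bitrate: 2.476 Mbps.
File: 2.476 Mbps × 5400 s = 13370.4 Mb.
At 56 Mbps: 13370.4 / 56 = 238.8 s ≈ 3.98 minutes.

4.0 minutes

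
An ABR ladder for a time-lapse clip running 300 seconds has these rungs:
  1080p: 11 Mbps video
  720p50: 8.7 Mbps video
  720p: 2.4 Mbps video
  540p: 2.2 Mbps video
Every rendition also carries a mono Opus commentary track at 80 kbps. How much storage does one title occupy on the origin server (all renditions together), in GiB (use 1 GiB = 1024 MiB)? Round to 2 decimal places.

Audio: 80 kbps = 0.080 Mbps.
Sum of rendition bitrates: (11+0.080) + (8.7+0.080) + (2.4+0.080) + (2.2+0.080) = 24.620 Mbps.
× 300 s = 7,386 Mb = 923.2 MB = 0.8598 GiB.

0.86 GiB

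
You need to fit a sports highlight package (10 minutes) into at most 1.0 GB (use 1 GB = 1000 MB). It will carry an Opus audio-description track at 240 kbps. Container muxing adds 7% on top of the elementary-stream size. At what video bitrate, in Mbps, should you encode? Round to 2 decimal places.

12.22 Mbps

Budget: 1.0 GB = 8000.0 Mb.
Stream payload after overhead: 8000.0 / 1.07 = 7476.6 Mb.
10 min = 600 s
Total bitrate budget: 7476.6 Mb / 600 s = 12.461 Mbps.
Audio: 240 kbps = 0.240 Mbps.
Video: 12.461 − 0.240 = 12.221 Mbps.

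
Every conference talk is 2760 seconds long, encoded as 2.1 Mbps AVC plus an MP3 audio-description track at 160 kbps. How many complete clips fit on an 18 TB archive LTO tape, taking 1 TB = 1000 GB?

23085

Audio: 160 kbps = 0.160 Mbps.
Total bitrate: 2.260 Mbps.
Per item: 2.260 Mbps × 2760 s = 6,238 Mb = 779.7 MB.
Capacity: 18 TB = 144,000,000 Mb; 23085.80 items → 23085 complete.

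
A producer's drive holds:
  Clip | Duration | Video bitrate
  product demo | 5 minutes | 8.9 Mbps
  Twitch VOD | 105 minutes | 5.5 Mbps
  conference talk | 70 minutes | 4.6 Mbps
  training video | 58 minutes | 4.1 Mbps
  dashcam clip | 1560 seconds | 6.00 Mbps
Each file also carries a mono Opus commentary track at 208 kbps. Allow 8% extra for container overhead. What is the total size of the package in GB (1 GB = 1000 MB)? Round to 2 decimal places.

11.28 GB

Audio: 208 kbps = 0.208 Mbps.
product demo: 9.108 Mbps × 300 s × 1.08 = 2951.0 Mb
Twitch VOD: 5.708 Mbps × 6300 s × 1.08 = 38837.2 Mb
conference talk: 4.808 Mbps × 4200 s × 1.08 = 21809.1 Mb
training video: 4.308 Mbps × 3480 s × 1.08 = 16191.2 Mb
dashcam clip: 6.208 Mbps × 1560 s × 1.08 = 10459.2 Mb
Total: 90247.7 Mb = 11281.0 MB.
= 11.28 GB.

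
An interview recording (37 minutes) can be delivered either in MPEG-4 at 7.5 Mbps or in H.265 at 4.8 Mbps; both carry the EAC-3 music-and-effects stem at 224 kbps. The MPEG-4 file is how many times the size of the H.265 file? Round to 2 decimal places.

37 min = 2220 s
Audio: 224 kbps = 0.224 Mbps.
MPEG-4: 7.724 Mbps × 2220 s = 17147.3 Mb = 2.143 GB.
H.265: 5.024 Mbps × 2220 s = 11153.3 Mb = 1.394 GB.
Ratio: 2.143 / 1.394 = 1.537.

1.54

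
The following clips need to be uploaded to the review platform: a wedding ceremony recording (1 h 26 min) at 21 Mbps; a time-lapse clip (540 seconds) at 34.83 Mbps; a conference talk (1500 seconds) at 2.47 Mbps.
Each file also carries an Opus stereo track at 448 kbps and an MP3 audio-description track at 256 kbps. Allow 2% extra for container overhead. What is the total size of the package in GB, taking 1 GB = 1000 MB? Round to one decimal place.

Audio total: 448 + 256 = 704 kbps = 0.704 Mbps.
wedding ceremony recording: 21.704 Mbps × 5160 s × 1.02 = 114232.5 Mb
time-lapse clip: 35.534 Mbps × 540 s × 1.02 = 19572.1 Mb
conference talk: 3.174 Mbps × 1500 s × 1.02 = 4856.2 Mb
Total: 138660.8 Mb = 17332.6 MB.
= 17.33 GB.

17.3 GB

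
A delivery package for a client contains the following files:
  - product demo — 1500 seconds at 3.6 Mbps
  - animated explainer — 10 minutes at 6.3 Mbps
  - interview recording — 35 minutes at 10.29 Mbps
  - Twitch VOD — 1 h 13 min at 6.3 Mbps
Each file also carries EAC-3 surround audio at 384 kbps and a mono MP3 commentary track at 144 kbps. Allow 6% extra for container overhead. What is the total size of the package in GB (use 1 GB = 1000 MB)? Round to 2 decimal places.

Audio total: 384 + 144 = 528 kbps = 0.528 Mbps.
product demo: 4.128 Mbps × 1500 s × 1.06 = 6563.5 Mb
animated explainer: 6.828 Mbps × 600 s × 1.06 = 4342.6 Mb
interview recording: 10.818 Mbps × 2100 s × 1.06 = 24080.9 Mb
Twitch VOD: 6.828 Mbps × 4380 s × 1.06 = 31701.0 Mb
Total: 66688.0 Mb = 8336.0 MB.
= 8.336 GB.

8.34 GB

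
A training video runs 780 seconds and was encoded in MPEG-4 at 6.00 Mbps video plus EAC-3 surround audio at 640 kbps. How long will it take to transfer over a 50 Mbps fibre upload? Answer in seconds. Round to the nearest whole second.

104 seconds

Audio: 640 kbps = 0.640 Mbps.
Total bitrate: 6.640 Mbps.
File: 6.640 Mbps × 780 s = 5179.2 Mb.
At 50 Mbps: 5179.2 / 50 = 103.6 s ≈ 104 seconds.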